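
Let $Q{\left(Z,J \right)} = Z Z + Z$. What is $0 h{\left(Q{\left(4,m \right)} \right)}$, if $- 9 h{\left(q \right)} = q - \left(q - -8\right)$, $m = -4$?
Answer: $0$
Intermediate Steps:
$Q{\left(Z,J \right)} = Z + Z^{2}$ ($Q{\left(Z,J \right)} = Z^{2} + Z = Z + Z^{2}$)
$h{\left(q \right)} = \frac{8}{9}$ ($h{\left(q \right)} = - \frac{q - \left(q - -8\right)}{9} = - \frac{q - \left(q + 8\right)}{9} = - \frac{q - \left(8 + q\right)}{9} = \left(- \frac{1}{9}\right) \left(-8\right) = \frac{8}{9}$)
$0 h{\left(Q{\left(4,m \right)} \right)} = 0 \cdot \frac{8}{9} = 0$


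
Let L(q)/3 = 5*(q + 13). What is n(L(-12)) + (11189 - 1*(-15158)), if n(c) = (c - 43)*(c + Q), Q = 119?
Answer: 22595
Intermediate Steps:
L(q) = 195 + 15*q (L(q) = 3*(5*(q + 13)) = 3*(5*(13 + q)) = 3*(65 + 5*q) = 195 + 15*q)
n(c) = (-43 + c)*(119 + c) (n(c) = (c - 43)*(c + 119) = (-43 + c)*(119 + c))
n(L(-12)) + (11189 - 1*(-15158)) = (-5117 + (195 + 15*(-12))² + 76*(195 + 15*(-12))) + (11189 - 1*(-15158)) = (-5117 + (195 - 180)² + 76*(195 - 180)) + (11189 + 15158) = (-5117 + 15² + 76*15) + 26347 = (-5117 + 225 + 1140) + 26347 = -3752 + 26347 = 22595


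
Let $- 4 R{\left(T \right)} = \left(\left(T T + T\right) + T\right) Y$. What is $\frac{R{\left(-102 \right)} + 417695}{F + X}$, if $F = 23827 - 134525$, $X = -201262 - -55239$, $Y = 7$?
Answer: $- \frac{399845}{256721} \approx -1.5575$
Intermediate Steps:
$R{\left(T \right)} = - \frac{7 T}{2} - \frac{7 T^{2}}{4}$ ($R{\left(T \right)} = - \frac{\left(\left(T T + T\right) + T\right) 7}{4} = - \frac{\left(\left(T^{2} + T\right) + T\right) 7}{4} = - \frac{\left(\left(T + T^{2}\right) + T\right) 7}{4} = - \frac{\left(T^{2} + 2 T\right) 7}{4} = - \frac{7 T^{2} + 14 T}{4} = - \frac{7 T}{2} - \frac{7 T^{2}}{4}$)
$X = -146023$ ($X = -201262 + 55239 = -146023$)
$F = -110698$
$\frac{R{\left(-102 \right)} + 417695}{F + X} = \frac{\left(- \frac{7}{4}\right) \left(-102\right) \left(2 - 102\right) + 417695}{-110698 - 146023} = \frac{\left(- \frac{7}{4}\right) \left(-102\right) \left(-100\right) + 417695}{-256721} = \left(-17850 + 417695\right) \left(- \frac{1}{256721}\right) = 399845 \left(- \frac{1}{256721}\right) = - \frac{399845}{256721}$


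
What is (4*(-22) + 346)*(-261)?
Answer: -67338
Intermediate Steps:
(4*(-22) + 346)*(-261) = (-88 + 346)*(-261) = 258*(-261) = -67338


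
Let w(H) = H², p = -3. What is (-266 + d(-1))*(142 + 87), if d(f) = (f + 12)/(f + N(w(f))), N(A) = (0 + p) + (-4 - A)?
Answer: -550745/9 ≈ -61194.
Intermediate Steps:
N(A) = -7 - A (N(A) = (0 - 3) + (-4 - A) = -3 + (-4 - A) = -7 - A)
d(f) = (12 + f)/(-7 + f - f²) (d(f) = (f + 12)/(f + (-7 - f²)) = (12 + f)/(-7 + f - f²))
(-266 + d(-1))*(142 + 87) = (-266 + (-12 - 1*(-1))/(7 + (-1)² - 1*(-1)))*(142 + 87) = (-266 + (-12 + 1)/(7 + 1 + 1))*229 = (-266 - 11/9)*229 = -2405/9*229 = -550745/9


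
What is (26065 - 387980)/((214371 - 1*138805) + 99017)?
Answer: -361915/174583 ≈ -2.0730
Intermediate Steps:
(26065 - 387980)/((214371 - 1*138805) + 99017) = -361915/((214371 - 138805) + 99017) = -361915/(75566 + 99017) = -361915/174583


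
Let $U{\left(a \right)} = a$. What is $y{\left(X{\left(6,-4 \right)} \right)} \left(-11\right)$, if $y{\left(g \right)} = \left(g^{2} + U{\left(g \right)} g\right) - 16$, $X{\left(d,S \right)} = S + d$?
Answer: $88$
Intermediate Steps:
$y{\left(g \right)} = -16 + 2 g^{2}$ ($y{\left(g \right)} = \left(g^{2} + g g\right) - 16 = \left(g^{2} + g^{2}\right) - 16 = 2 g^{2} - 16 = -16 + 2 g^{2}$)
$y{\left(X{\left(6,-4 \right)} \right)} \left(-11\right) = \left(-16 + 2 \left(-4 + 6\right)^{2}\right) \left(-11\right) = \left(-16 + 2 \cdot 2^{2}\right) \left(-11\right) = \left(-16 + 2 \cdot 4\right) \left(-11\right) = \left(-16 + 8\right) \left(-11\right) = \left(-8\right) \left(-11\right) = 88$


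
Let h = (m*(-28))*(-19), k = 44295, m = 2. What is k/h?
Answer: 44295/1064 ≈ 41.631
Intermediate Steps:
h = 1064 (h = (2*(-28))*(-19) = -56*(-19) = 1064)
k/h = 44295/1064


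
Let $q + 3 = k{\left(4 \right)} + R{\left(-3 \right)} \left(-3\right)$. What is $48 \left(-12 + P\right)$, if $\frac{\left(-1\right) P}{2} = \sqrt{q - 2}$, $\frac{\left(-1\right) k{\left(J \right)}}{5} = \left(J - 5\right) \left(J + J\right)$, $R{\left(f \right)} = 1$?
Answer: $-576 - 384 \sqrt{2} \approx -1119.1$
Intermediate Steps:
$k{\left(J \right)} = - 10 J \left(-5 + J\right)$ ($k{\left(J \right)} = - 5 \left(J - 5\right) \left(J + J\right) = - 5 \left(-5 + J\right) 2 J = - 5 \cdot 2 J \left(-5 + J\right) = - 10 J \left(-5 + J\right)$)
$q = 34$ ($q = -3 + \left(10 \cdot 4 \left(5 - 4\right) + 1 \left(-3\right)\right) = -3 - \left(3 - 40 \left(5 - 4\right)\right) = -3 - \left(3 - 40\right) = -3 + \left(40 - 3\right) = -3 + 37 = 34$)
$P = - 8 \sqrt{2}$ ($P = - 2 \sqrt{34 - 2} = - 2 \sqrt{32} = - 2 \cdot 4 \sqrt{2} = - 8 \sqrt{2} \approx -11.314$)
$48 \left(-12 + P\right) = 48 \left(-12 - 8 \sqrt{2}\right) = -576 - 384 \sqrt{2}$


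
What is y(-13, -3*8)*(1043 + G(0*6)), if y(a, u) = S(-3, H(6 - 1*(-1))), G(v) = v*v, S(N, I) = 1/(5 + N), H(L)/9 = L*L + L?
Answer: 1043/2 ≈ 521.50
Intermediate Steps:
H(L) = 9*L + 9*L**2 (H(L) = 9*(L*L + L) = 9*(L**2 + L) = 9*(L + L**2) = 9*L + 9*L**2)
G(v) = v**2
y(a, u) = 1/2 (y(a, u) = 1/(5 - 3) = 1/2)
y(-13, -3*8)*(1043 + G(0*6)) = (1043 + (0*6)**2)/2 = (1043 + 0**2)/2 = (1043 + 0)/2 = (1/2)*1043 = 1043/2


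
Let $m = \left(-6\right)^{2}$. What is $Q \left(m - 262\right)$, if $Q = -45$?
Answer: $10170$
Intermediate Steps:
$m = 36$
$Q \left(m - 262\right) = - 45 \left(36 - 262\right) = \left(-45\right) \left(-226\right) = 10170$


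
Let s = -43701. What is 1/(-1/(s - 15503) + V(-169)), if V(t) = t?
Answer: -59204/10005475 ≈ -0.0059172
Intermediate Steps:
1/(-1/(s - 15503) + V(-169)) = 1/(-1/(-43701 - 15503) - 169) = 1/(-1/(-59204) - 169) = 1/(-1*(-1/59204) - 169) = 1/(1/59204 - 169) = 1/(-10005475/59204) = -59204/10005475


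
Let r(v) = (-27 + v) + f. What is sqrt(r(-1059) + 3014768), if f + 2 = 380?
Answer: 2*sqrt(753515) ≈ 1736.1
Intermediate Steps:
f = 378 (f = -2 + 380 = 378)
r(v) = 351 + v (r(v) = (-27 + v) + 378 = 351 + v)
sqrt(r(-1059) + 3014768) = sqrt((351 - 1059) + 3014768) = sqrt(-708 + 3014768) = sqrt(3014060) = 2*sqrt(753515)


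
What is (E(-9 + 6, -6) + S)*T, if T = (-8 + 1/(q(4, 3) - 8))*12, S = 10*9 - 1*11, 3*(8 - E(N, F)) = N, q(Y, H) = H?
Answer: -43296/5 ≈ -8659.2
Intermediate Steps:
E(N, F) = 8 - N/3
S = 79 (S = 90 - 11 = 79)
T = -492/5 (T = (-8 + 1/(3 - 8))*12 = (-8 + 1/(-5))*12 = (-8 - ⅕)*12 = -41/5*12 = -492/5 ≈ -98.400)
(E(-9 + 6, -6) + S)*T = ((8 - (-9 + 6)/3) + 79)*(-492/5) = ((8 - ⅓*(-3)) + 79)*(-492/5) = ((8 + 1) + 79)*(-492/5) = (9 + 79)*(-492/5) = 88*(-492/5) = -43296/5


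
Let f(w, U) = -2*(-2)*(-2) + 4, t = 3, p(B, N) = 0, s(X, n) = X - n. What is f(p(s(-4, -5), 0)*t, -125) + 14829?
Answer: 14825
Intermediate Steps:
f(w, U) = -4 (f(w, U) = 4*(-2) + 4 = -8 + 4 = -4)
f(p(s(-4, -5), 0)*t, -125) + 14829 = -4 + 14829 = 14825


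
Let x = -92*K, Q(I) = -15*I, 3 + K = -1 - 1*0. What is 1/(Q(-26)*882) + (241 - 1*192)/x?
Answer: 4213847/31646160 ≈ 0.13316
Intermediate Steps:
K = -4 (K = -3 + (-1 - 1*0) = -3 + (-1 + 0) = -3 - 1 = -4)
x = 368 (x = -92*(-4) = 368)
1/(Q(-26)*882) + (241 - 1*192)/x = 1/(-15*(-26)*882) + (241 - 1*192)/368 = (1/882)/390 + (241 - 192)*(1/368) = (1/390)*(1/882) + 49*(1/368) = 1/343980 + 49/368 = 4213847/31646160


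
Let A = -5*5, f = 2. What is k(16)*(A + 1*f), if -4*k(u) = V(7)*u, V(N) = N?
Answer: 644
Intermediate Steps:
A = -25
k(u) = -7*u/4
k(16)*(A + 1*f) = (-7/4*16)*(-25 + 1*2) = -28*(-25 + 2) = -28*(-23) = 644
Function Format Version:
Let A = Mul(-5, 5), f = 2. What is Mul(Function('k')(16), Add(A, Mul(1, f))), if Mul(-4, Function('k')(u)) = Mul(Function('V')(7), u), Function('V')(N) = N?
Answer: 644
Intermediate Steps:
A = -25
Function('k')(u) = Mul(Rational(-7, 4), u) (Function('k')(u) = Mul(Rational(-1, 4), Mul(7, u)) = Mul(Rational(-7, 4), u))
Mul(Function('k')(16), Add(A, Mul(1, f))) = Mul(Mul(Rational(-7, 4), 16), Add(-25, Mul(1, 2))) = Mul(-28, Add(-25, 2)) = Mul(-28, -23) = 644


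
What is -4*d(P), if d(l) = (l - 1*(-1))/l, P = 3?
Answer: -16/3 ≈ -5.3333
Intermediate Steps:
d(l) = (1 + l)/l (d(l) = (l + 1)/l = (1 + l)/l)
-4*d(P) = -4*(1 + 3)/3 = -4*4/3 = -16/3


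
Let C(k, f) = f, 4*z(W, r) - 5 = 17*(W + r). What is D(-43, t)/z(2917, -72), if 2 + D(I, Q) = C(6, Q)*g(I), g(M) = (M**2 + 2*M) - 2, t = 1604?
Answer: 5649284/24185 ≈ 233.59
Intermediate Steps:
z(W, r) = 5/4 + 17*W/4 + 17*r/4 (z(W, r) = 5/4 + (17*(W + r))/4 = 5/4 + (17*W + 17*r)/4 = 5/4 + (17*W/4 + 17*r/4) = 5/4 + 17*W/4 + 17*r/4)
g(M) = -2 + M**2 + 2*M
D(I, Q) = -2 + Q*(-2 + I**2 + 2*I)
D(-43, t)/z(2917, -72) = (-2 + 1604*(-2 + (-43)**2 + 2*(-43)))/(5/4 + (17/4)*2917 + (17/4)*(-72)) = (-2 + 1604*(-2 + 1849 - 86))/(5/4 + 49589/4 - 306) = (-2 + 1604*1761)/(24185/2) = (-2 + 2824644)*(2/24185) = 2824642*(2/24185) = 5649284/24185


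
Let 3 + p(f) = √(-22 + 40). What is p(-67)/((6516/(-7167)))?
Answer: 2389/724 - 2389*√2/724 ≈ -1.3668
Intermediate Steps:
p(f) = -3 + 3*√2 (p(f) = -3 + √(-22 + 40) = -3 + √18 = -3 + 3*√2)
p(-67)/((6516/(-7167))) = (-3 + 3*√2)/((6516/(-7167))) = (-3 + 3*√2)/((6516*(-1/7167))) = (-3 + 3*√2)/(-2172/2389) = (-3 + 3*√2)*(-2389/2172) = 2389/724 - 2389*√2/724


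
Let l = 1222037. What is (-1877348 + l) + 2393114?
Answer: 1737803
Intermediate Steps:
(-1877348 + l) + 2393114 = (-1877348 + 1222037) + 2393114 = -655311 + 2393114 = 1737803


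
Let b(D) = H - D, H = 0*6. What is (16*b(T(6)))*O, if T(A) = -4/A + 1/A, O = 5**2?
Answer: 200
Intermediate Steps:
O = 25
H = 0
T(A) = -3/A (T(A) = -4/A + 1/A = -3/A)
b(D) = -D (b(D) = 0 - D = -D)
(16*b(T(6)))*O = (16*(-(-3)/6))*25 = (16*(-1*(-1/2)))*25 = (16*(1/2))*25 = 8*25 = 200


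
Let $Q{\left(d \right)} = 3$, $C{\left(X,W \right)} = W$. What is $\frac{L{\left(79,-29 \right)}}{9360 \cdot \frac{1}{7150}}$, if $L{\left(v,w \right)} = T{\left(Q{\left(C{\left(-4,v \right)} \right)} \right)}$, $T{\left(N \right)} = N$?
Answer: $\frac{55}{24} \approx 2.2917$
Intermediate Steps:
$L{\left(v,w \right)} = 3$
$\frac{L{\left(79,-29 \right)}}{9360 \cdot \frac{1}{7150}} = \frac{3}{9360 \cdot \frac{1}{7150}} = \frac{3}{\frac{72}{55}} = 3 \cdot \frac{55}{72} = \frac{55}{24}$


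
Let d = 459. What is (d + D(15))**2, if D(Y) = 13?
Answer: 222784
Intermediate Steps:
(d + D(15))**2 = (459 + 13)**2 = 472**2 = 222784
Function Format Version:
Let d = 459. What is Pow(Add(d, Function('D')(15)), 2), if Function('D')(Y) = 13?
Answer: 222784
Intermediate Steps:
Pow(Add(d, Function('D')(15)), 2) = Pow(Add(459, 13), 2) = Pow(472, 2) = 222784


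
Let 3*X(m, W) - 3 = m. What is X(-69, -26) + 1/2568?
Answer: -56495/2568 ≈ -22.000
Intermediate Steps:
X(m, W) = 1 + m/3
X(-69, -26) + 1/2568 = (1 + (1/3)*(-69)) + 1/2568 = (1 - 23) + 1/2568 = -22 + 1/2568 = -56495/2568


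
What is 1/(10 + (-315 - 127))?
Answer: -1/432 ≈ -0.0023148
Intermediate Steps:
1/(10 + (-315 - 127)) = 1/(10 - 442) = 1/(-432) = -1/432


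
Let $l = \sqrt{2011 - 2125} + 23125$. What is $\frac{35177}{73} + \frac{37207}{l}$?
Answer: $\frac{18874264467678}{39037898947} - \frac{37207 i \sqrt{114}}{534765739} \approx 483.49 - 0.00074287 i$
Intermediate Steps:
$l = 23125 + i \sqrt{114}$ ($l = \sqrt{-114} + 23125 = i \sqrt{114} + 23125 = 23125 + i \sqrt{114} \approx 23125.0 + 10.677 i$)
$\frac{35177}{73} + \frac{37207}{l} = \frac{35177}{73} + \frac{37207}{23125 + i \sqrt{114}}$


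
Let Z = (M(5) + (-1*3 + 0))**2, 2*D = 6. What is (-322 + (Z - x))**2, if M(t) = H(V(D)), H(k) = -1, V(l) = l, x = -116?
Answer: 36100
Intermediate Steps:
D = 3 (D = (1/2)*6 = 3)
M(t) = -1
Z = 16 (Z = (-1 + (-1*3 + 0))**2 = (-1 + (-3 + 0))**2 = (-1 - 3)**2 = (-4)**2 = 16)
(-322 + (Z - x))**2 = (-322 + (16 - 1*(-116)))**2 = (-322 + (16 + 116))**2 = (-322 + 132)**2 = (-190)**2 = 36100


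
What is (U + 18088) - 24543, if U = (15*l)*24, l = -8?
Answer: -9335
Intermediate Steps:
U = -2880 (U = (15*(-8))*24 = -120*24 = -2880)
(U + 18088) - 24543 = (-2880 + 18088) - 24543 = 15208 - 24543 = -9335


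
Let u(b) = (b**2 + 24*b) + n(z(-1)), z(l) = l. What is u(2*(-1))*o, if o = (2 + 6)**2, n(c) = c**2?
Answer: -2752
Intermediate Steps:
o = 64 (o = 8**2 = 64)
u(b) = 1 + b**2 + 24*b (u(b) = (b**2 + 24*b) + (-1)**2 = (b**2 + 24*b) + 1 = 1 + b**2 + 24*b)
u(2*(-1))*o = (1 + (2*(-1))**2 + 24*(2*(-1)))*64 = (1 + (-2)**2 + 24*(-2))*64 = (1 + 4 - 48)*64 = -43*64 = -2752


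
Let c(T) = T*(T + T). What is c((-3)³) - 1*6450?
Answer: -4992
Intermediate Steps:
c(T) = 2*T² (c(T) = T*(2*T) = 2*T²)
c((-3)³) - 1*6450 = 2*((-3)³)² - 1*6450 = 2*(-27)² - 6450 = 2*729 - 6450 = 1458 - 6450 = -4992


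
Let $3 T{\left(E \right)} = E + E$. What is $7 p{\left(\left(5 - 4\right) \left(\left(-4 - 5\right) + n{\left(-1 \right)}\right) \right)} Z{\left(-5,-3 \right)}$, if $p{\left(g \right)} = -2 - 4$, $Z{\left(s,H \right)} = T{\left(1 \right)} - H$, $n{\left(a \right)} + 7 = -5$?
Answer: $-154$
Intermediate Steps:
$T{\left(E \right)} = \frac{2 E}{3}$ ($T{\left(E \right)} = \frac{E + E}{3} = \frac{2 E}{3}$)
$n{\left(a \right)} = -12$ ($n{\left(a \right)} = -7 - 5 = -12$)
$Z{\left(s,H \right)} = \frac{2}{3} - H$ ($Z{\left(s,H \right)} = \frac{2}{3} \cdot 1 - H = \frac{2}{3} - H$)
$p{\left(g \right)} = -6$
$7 p{\left(\left(5 - 4\right) \left(\left(-4 - 5\right) + n{\left(-1 \right)}\right) \right)} Z{\left(-5,-3 \right)} = 7 \left(-6\right) \left(\frac{2}{3} - -3\right) = - 42 \left(\frac{2}{3} + 3\right) = \left(-42\right) \frac{11}{3} = -154$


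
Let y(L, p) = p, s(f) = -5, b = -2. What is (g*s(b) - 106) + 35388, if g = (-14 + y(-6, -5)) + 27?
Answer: 35242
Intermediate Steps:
g = 8 (g = (-14 - 5) + 27 = -19 + 27 = 8)
(g*s(b) - 106) + 35388 = (8*(-5) - 106) + 35388 = (-40 - 106) + 35388 = -146 + 35388 = 35242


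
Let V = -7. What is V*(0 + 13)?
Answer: -91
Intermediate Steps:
V*(0 + 13) = -7*(0 + 13) = -7*13 = -91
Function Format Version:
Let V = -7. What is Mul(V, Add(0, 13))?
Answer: -91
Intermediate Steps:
Mul(V, Add(0, 13)) = Mul(-7, Add(0, 13)) = Mul(-7, 13) = -91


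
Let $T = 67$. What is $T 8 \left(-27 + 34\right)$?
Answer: $3752$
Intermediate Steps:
$T 8 \left(-27 + 34\right) = 67 \cdot 8 \left(-27 + 34\right) = 536 \cdot 7 = 3752$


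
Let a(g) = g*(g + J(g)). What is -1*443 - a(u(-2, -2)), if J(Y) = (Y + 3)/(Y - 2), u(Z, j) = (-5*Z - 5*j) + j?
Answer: -6325/8 ≈ -790.63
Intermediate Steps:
u(Z, j) = -5*Z - 4*j
J(Y) = (3 + Y)/(-2 + Y)
a(g) = g*(g + (3 + g)/(-2 + g))
-1*443 - a(u(-2, -2)) = -1*443 - (-5*(-2) - 4*(-2))*(3 + (-5*(-2) - 4*(-2))² - (-5*(-2) - 4*(-2)))/(-2 + (-5*(-2) - 4*(-2))) = -443 - (10 + 8)*(3 + (10 + 8)² - (10 + 8))/(-2 + (10 + 8)) = -443 - 18*(3 + 18² - 1*18)/(-2 + 18) = -443 - 18*(3 + 324 - 18)/16 = -443 - 18*309/16 = -443 - 1*2781/8 = -443 - 2781/8 = -6325/8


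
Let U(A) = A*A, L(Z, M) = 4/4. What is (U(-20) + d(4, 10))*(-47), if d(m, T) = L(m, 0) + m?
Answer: -19035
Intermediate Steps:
L(Z, M) = 1 (L(Z, M) = 4*(¼) = 1)
d(m, T) = 1 + m
U(A) = A²
(U(-20) + d(4, 10))*(-47) = ((-20)² + (1 + 4))*(-47) = (400 + 5)*(-47) = 405*(-47) = -19035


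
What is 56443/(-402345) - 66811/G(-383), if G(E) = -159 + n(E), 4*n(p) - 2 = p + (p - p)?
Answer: 3980254987/15154995 ≈ 262.64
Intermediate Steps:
n(p) = ½ + p/4 (n(p) = ½ + (p + (p - p))/4 = ½ + (p + 0)/4 = ½ + p/4)
G(E) = -317/2 + E/4 (G(E) = -159 + (½ + E/4) = -317/2 + E/4)
56443/(-402345) - 66811/G(-383) = 56443/(-402345) - 66811/(-317/2 + (¼)*(-383)) = 56443*(-1/402345) - 66811/(-317/2 - 383/4) = -56443/402345 - 66811/(-1017/4) = -56443/402345 - 66811*(-4/1017) = -56443/402345 + 267244/1017 = 3980254987/15154995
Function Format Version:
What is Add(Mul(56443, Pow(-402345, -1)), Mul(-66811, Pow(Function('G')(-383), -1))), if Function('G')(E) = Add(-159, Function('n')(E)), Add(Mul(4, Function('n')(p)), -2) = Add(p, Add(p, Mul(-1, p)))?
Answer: Rational(3980254987, 15154995) ≈ 262.64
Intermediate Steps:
Function('n')(p) = Add(Rational(1, 2), Mul(Rational(1, 4), p)) (Function('n')(p) = Add(Rational(1, 2), Mul(Rational(1, 4), Add(p, Add(p, Mul(-1, p))))) = Add(Rational(1, 2), Mul(Rational(1, 4), Add(p, 0))) = Add(Rational(1, 2), Mul(Rational(1, 4), p)))
Function('G')(E) = Add(Rational(-317, 2), Mul(Rational(1, 4), E)) (Function('G')(E) = Add(-159, Add(Rational(1, 2), Mul(Rational(1, 4), E))) = Add(Rational(-317, 2), Mul(Rational(1, 4), E)))
Add(Mul(56443, Pow(-402345, -1)), Mul(-66811, Pow(Function('G')(-383), -1))) = Add(Mul(56443, Pow(-402345, -1)), Mul(-66811, Pow(Add(Rational(-317, 2), Mul(Rational(1, 4), -383)), -1))) = Add(Mul(56443, Rational(-1, 402345)), Mul(-66811, Pow(Add(Rational(-317, 2), Rational(-383, 4)), -1))) = Add(Rational(-56443, 402345), Mul(-66811, Pow(Rational(-1017, 4), -1))) = Add(Rational(-56443, 402345), Mul(-66811, Rational(-4, 1017))) = Add(Rational(-56443, 402345), Rational(267244, 1017)) = Rational(3980254987, 15154995)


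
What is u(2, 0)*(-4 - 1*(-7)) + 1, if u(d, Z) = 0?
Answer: 1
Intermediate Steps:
u(2, 0)*(-4 - 1*(-7)) + 1 = 0*(-4 - 1*(-7)) + 1 = 0*(-4 + 7) + 1 = 0*3 + 1 = 0 + 1 = 1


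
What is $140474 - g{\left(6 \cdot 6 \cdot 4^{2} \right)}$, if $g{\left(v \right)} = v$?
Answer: $139898$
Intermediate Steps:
$140474 - g{\left(6 \cdot 6 \cdot 4^{2} \right)} = 140474 - 6 \cdot 6 \cdot 4^{2} = 140474 - 36 \cdot 16 = 140474 - 576 = 139898$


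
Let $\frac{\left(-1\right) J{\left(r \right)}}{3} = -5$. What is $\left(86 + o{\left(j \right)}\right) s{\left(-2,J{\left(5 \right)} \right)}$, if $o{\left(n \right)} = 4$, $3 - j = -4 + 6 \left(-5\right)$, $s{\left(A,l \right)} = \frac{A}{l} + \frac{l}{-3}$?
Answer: $-462$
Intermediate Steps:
$J{\left(r \right)} = 15$ ($J{\left(r \right)} = \left(-3\right) \left(-5\right) = 15$)
$s{\left(A,l \right)} = - \frac{l}{3} + \frac{A}{l}$ ($s{\left(A,l \right)} = \frac{A}{l} + l \left(- \frac{1}{3}\right) = \frac{A}{l} - \frac{l}{3} = - \frac{l}{3} + \frac{A}{l}$)
$j = 37$ ($j = 3 - \left(-4 + 6 \left(-5\right)\right) = 3 - \left(-4 - 30\right) = 3 - -34 = 3 + 34 = 37$)
$\left(86 + o{\left(j \right)}\right) s{\left(-2,J{\left(5 \right)} \right)} = \left(86 + 4\right) \left(\left(- \frac{1}{3}\right) 15 - \frac{2}{15}\right) = 90 \left(-5 - \frac{2}{15}\right) = 90 \left(- \frac{77}{15}\right) = -462$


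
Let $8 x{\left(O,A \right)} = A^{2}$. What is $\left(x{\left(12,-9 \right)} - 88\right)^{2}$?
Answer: $\frac{388129}{64} \approx 6064.5$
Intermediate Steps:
$x{\left(O,A \right)} = \frac{A^{2}}{8}$
$\left(x{\left(12,-9 \right)} - 88\right)^{2} = \left(\frac{\left(-9\right)^{2}}{8} - 88\right)^{2} = \left(\frac{1}{8} \cdot 81 - 88\right)^{2} = \left(\frac{81}{8} - 88\right)^{2} = \left(- \frac{623}{8}\right)^{2} = \frac{388129}{64}$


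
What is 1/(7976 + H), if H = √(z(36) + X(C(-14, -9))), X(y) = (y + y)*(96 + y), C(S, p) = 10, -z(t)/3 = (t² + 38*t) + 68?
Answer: 1994/15905663 - 7*I*√31/31811326 ≈ 0.00012536 - 1.2252e-6*I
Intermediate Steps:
z(t) = -204 - 114*t - 3*t² (z(t) = -3*((t² + 38*t) + 68) = -3*(68 + t² + 38*t) = -204 - 114*t - 3*t²)
X(y) = 2*y*(96 + y) (X(y) = (2*y)*(96 + y) = 2*y*(96 + y))
H = 14*I*√31 (H = √((-204 - 114*36 - 3*36²) + 2*10*(96 + 10)) = √((-204 - 4104 - 3*1296) + 2*10*106) = √((-204 - 4104 - 3888) + 2120) = √(-8196 + 2120) = √(-6076) = 14*I*√31 ≈ 77.949*I)
1/(7976 + H) = 1/(7976 + 14*I*√31)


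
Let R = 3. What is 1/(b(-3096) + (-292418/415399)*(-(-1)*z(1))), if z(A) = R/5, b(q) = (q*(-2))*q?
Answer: -2076995/39816892289094 ≈ -5.2164e-8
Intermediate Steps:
b(q) = -2*q² (b(q) = (-2*q)*q = -2*q²)
z(A) = ⅗ (z(A) = 3/5 = 3*(⅕) = ⅗)
1/(b(-3096) + (-292418/415399)*(-(-1)*z(1))) = 1/(-2*(-3096)² + (-292418/415399)*(-(-1)*3/5)) = 1/(-2*9585216 + (-292418*1/415399)*(-1*(-⅗))) = 1/(-19170432 - 292418/415399*⅗) = 1/(-19170432 - 877254/2076995) = 1/(-39816892289094/2076995) = -2076995/39816892289094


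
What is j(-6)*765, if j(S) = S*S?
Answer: 27540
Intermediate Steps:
j(S) = S**2
j(-6)*765 = (-6)**2*765 = 36*765 = 27540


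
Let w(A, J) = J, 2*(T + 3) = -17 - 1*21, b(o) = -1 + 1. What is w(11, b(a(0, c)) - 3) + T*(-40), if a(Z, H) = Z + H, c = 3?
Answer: 877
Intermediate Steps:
a(Z, H) = H + Z
b(o) = 0
T = -22 (T = -3 + (-17 - 1*21)/2 = -3 + (-17 - 21)/2 = -3 + (1/2)*(-38) = -3 - 19 = -22)
w(11, b(a(0, c)) - 3) + T*(-40) = (0 - 3) - 22*(-40) = -3 + 880 = 877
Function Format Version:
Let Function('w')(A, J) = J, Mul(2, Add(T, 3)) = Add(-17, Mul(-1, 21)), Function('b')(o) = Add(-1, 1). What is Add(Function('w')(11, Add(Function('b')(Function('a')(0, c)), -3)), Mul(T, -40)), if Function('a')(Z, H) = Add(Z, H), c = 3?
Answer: 877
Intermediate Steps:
Function('a')(Z, H) = Add(H, Z)
Function('b')(o) = 0
T = -22 (T = Add(-3, Mul(Rational(1, 2), Add(-17, Mul(-1, 21)))) = Add(-3, Mul(Rational(1, 2), Add(-17, -21))) = Add(-3, Mul(Rational(1, 2), -38)) = Add(-3, -19) = -22)
Add(Function('w')(11, Add(Function('b')(Function('a')(0, c)), -3)), Mul(T, -40)) = Add(Add(0, -3), Mul(-22, -40)) = Add(-3, 880) = 877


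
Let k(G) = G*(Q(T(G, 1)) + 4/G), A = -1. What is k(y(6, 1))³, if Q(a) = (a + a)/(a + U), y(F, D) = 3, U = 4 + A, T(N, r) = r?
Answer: 1331/8 ≈ 166.38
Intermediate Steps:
U = 3 (U = 4 - 1 = 3)
Q(a) = 2*a/(3 + a) (Q(a) = (a + a)/(a + 3) = (2*a)/(3 + a) = 2*a/(3 + a))
k(G) = G*(½ + 4/G) (k(G) = G*(2*1/(3 + 1) + 4/G) = G*(2*1/4 + 4/G) = G*(2*1*(¼) + 4/G) = G*(½ + 4/G))
k(y(6, 1))³ = (4 + (½)*3)³ = (4 + 3/2)³ = (11/2)³ = 1331/8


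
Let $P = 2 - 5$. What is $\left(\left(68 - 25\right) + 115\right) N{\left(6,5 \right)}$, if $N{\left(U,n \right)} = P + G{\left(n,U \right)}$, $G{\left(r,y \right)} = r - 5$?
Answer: $-474$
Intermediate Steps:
$G{\left(r,y \right)} = -5 + r$ ($G{\left(r,y \right)} = r - 5 = -5 + r$)
$P = -3$
$N{\left(U,n \right)} = -8 + n$ ($N{\left(U,n \right)} = -3 + \left(-5 + n\right) = -8 + n$)
$\left(\left(68 - 25\right) + 115\right) N{\left(6,5 \right)} = \left(\left(68 - 25\right) + 115\right) \left(-8 + 5\right) = \left(\left(68 - 25\right) + 115\right) \left(-3\right) = \left(43 + 115\right) \left(-3\right) = 158 \left(-3\right) = -474$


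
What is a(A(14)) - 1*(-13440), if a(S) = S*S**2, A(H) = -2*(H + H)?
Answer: -162176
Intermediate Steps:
A(H) = -4*H
a(S) = S**3
a(A(14)) - 1*(-13440) = (-4*14)**3 - 1*(-13440) = (-56)**3 + 13440 = -175616 + 13440 = -162176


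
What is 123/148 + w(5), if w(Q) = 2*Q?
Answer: 1603/148 ≈ 10.831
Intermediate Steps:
123/148 + w(5) = 123/148 + 2*5 = 123*(1/148) + 10 = 123/148 + 10 = 1603/148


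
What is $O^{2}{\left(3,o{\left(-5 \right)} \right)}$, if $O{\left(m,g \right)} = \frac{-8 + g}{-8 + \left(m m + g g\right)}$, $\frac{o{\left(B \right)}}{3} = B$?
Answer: $\frac{529}{51076} \approx 0.010357$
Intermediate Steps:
$o{\left(B \right)} = 3 B$
$O{\left(m,g \right)} = \frac{-8 + g}{-8 + g^{2} + m^{2}}$ ($O{\left(m,g \right)} = \frac{-8 + g}{-8 + \left(m^{2} + g^{2}\right)} = \frac{-8 + g}{-8 + \left(g^{2} + m^{2}\right)} = \frac{-8 + g}{-8 + g^{2} + m^{2}}$)
$O^{2}{\left(3,o{\left(-5 \right)} \right)} = \left(\frac{-8 + 3 \left(-5\right)}{-8 + \left(3 \left(-5\right)\right)^{2} + 3^{2}}\right)^{2} = \left(\frac{-8 - 15}{-8 + \left(-15\right)^{2} + 9}\right)^{2} = \left(\frac{1}{-8 + 225 + 9} \left(-23\right)\right)^{2} = \left(\frac{1}{226} \left(-23\right)\right)^{2} = \left(- \frac{23}{226}\right)^{2} = \frac{529}{51076}$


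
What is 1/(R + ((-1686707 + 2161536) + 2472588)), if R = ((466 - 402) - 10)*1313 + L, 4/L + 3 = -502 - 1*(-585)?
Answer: 20/60366381 ≈ 3.3131e-7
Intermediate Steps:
L = 1/20 (L = 4/(-3 + (-502 - 1*(-585))) = 4/(-3 + (-502 + 585)) = 4/(-3 + 83) = 4/80 = 4*(1/80) = 1/20 ≈ 0.050000)
R = 1418041/20 (R = ((466 - 402) - 10)*1313 + 1/20 = (64 - 10)*1313 + 1/20 = 54*1313 + 1/20 = 70902 + 1/20 = 1418041/20 ≈ 70902.)
1/(R + ((-1686707 + 2161536) + 2472588)) = 1/(1418041/20 + ((-1686707 + 2161536) + 2472588)) = 1/(1418041/20 + (474829 + 2472588)) = 1/(1418041/20 + 2947417) = 1/(60366381/20) = 20/60366381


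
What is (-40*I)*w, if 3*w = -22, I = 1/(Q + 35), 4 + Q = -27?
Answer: 220/3 ≈ 73.333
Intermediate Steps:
Q = -31 (Q = -4 - 27 = -31)
I = ¼ (I = 1/(-31 + 35) = 1/4 = ¼ ≈ 0.25000)
w = -22/3 (w = (⅓)*(-22) = -22/3 ≈ -7.3333)
(-40*I)*w = -40*¼*(-22/3) = -10*(-22/3) = 220/3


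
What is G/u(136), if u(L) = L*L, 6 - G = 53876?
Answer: -26935/9248 ≈ -2.9125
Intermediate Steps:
G = -53870 (G = 6 - 1*53876 = 6 - 53876 = -53870)
u(L) = L**2
G/u(136) = -53870/(136**2) = -53870/18496 = -53870*1/18496 = -26935/9248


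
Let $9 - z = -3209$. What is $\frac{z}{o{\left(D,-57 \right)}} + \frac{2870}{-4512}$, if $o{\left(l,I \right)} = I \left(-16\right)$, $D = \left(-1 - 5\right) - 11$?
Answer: $\frac{41327}{14288} \approx 2.8924$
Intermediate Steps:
$z = 3218$ ($z = 9 - -3209 = 9 + 3209 = 3218$)
$D = -17$ ($D = -6 - 11 = -17$)
$o{\left(l,I \right)} = - 16 I$
$\frac{z}{o{\left(D,-57 \right)}} + \frac{2870}{-4512} = \frac{3218}{\left(-16\right) \left(-57\right)} + \frac{2870}{-4512} = \frac{3218}{912} + 2870 \left(- \frac{1}{4512}\right) = 3218 \cdot \frac{1}{912} - \frac{1435}{2256} = \frac{1609}{456} - \frac{1435}{2256} = \frac{41327}{14288}$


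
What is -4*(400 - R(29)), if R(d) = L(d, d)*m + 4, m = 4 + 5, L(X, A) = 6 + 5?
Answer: -1188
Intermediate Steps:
L(X, A) = 11
m = 9
R(d) = 103 (R(d) = 11*9 + 4 = 99 + 4 = 103)
-4*(400 - R(29)) = -4*(400 - 1*103) = -4*(400 - 103) = -4*297 = -1188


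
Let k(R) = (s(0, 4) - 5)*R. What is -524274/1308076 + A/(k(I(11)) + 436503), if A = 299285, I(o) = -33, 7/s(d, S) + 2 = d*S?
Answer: 162493292981/571346013546 ≈ 0.28440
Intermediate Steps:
s(d, S) = 7/(-2 + S*d) (s(d, S) = 7/(-2 + d*S) = 7/(-2 + S*d))
k(R) = -17*R/2 (k(R) = (7/(-2 + 4*0) - 5)*R = (7/(-2 + 0) - 5)*R = (7/(-2) - 5)*R = (7*(-½) - 5)*R = (-7/2 - 5)*R = -17*R/2)
-524274/1308076 + A/(k(I(11)) + 436503) = -524274/1308076 + 299285/(-17/2*(-33) + 436503) = -524274*1/1308076 + 299285/(561/2 + 436503) = -262137/654038 + 299285/(873567/2) = -262137/654038 + 299285*(2/873567) = -262137/654038 + 598570/873567 = 162493292981/571346013546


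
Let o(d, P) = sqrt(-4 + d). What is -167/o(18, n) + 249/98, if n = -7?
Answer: 249/98 - 167*sqrt(14)/14 ≈ -42.092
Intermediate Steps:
-167/o(18, n) + 249/98 = -167/sqrt(-4 + 18) + 249/98 = -167*sqrt(14)/14 + 249*(1/98) = -167*sqrt(14)/14 + 249/98 = 249/98 - 167*sqrt(14)/14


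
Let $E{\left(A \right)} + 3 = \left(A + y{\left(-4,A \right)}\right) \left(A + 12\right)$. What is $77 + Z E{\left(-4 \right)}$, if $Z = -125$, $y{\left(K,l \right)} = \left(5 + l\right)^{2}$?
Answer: $3452$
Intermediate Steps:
$E{\left(A \right)} = -3 + \left(12 + A\right) \left(A + \left(5 + A\right)^{2}\right)$ ($E{\left(A \right)} = -3 + \left(A + \left(5 + A\right)^{2}\right) \left(A + 12\right) = -3 + \left(A + \left(5 + A\right)^{2}\right) \left(12 + A\right) = -3 + \left(12 + A\right) \left(A + \left(5 + A\right)^{2}\right)$)
$77 + Z E{\left(-4 \right)} = 77 - 125 \left(297 + \left(-4\right)^{3} + 23 \left(-4\right)^{2} + 157 \left(-4\right)\right) = 77 - 125 \left(297 - 64 + 23 \cdot 16 - 628\right) = 77 - 125 \left(297 - 64 + 368 - 628\right) = 77 - -3375 = 77 + 3375 = 3452$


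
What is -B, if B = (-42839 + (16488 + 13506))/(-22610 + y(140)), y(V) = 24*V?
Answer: -367/550 ≈ -0.66727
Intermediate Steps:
B = 367/550 (B = (-42839 + (16488 + 13506))/(-22610 + 24*140) = (-42839 + 29994)/(-22610 + 3360) = -12845/(-19250) = -12845*(-1/19250) = 367/550 ≈ 0.66727)
-B = -1*367/550 = -367/550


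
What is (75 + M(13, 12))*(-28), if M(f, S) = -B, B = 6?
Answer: -1932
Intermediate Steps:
M(f, S) = -6 (M(f, S) = -1*6 = -6)
(75 + M(13, 12))*(-28) = (75 - 6)*(-28) = 69*(-28) = -1932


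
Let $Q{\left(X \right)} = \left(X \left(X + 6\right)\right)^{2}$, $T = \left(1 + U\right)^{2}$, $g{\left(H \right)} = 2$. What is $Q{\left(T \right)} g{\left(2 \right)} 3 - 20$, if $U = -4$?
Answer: $109330$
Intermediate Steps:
$T = 9$ ($T = \left(1 - 4\right)^{2} = \left(-3\right)^{2} = 9$)
$Q{\left(X \right)} = X^{2} \left(6 + X\right)^{2}$ ($Q{\left(X \right)} = \left(X \left(6 + X\right)\right)^{2} = X^{2} \left(6 + X\right)^{2}$)
$Q{\left(T \right)} g{\left(2 \right)} 3 - 20 = 9^{2} \left(6 + 9\right)^{2} \cdot 2 \cdot 3 - 20 = 81 \cdot 15^{2} \cdot 6 - 20 = 81 \cdot 225 \cdot 6 - 20 = 18225 \cdot 6 - 20 = 109350 - 20 = 109330$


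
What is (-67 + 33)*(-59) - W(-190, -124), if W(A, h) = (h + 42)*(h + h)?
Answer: -18330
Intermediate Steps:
W(A, h) = 2*h*(42 + h) (W(A, h) = (42 + h)*(2*h) = 2*h*(42 + h))
(-67 + 33)*(-59) - W(-190, -124) = (-67 + 33)*(-59) - 2*(-124)*(42 - 124) = -34*(-59) - 2*(-124)*(-82) = 2006 - 1*20336 = 2006 - 20336 = -18330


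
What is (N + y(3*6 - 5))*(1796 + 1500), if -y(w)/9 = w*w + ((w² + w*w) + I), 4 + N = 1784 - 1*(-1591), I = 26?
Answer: -4700096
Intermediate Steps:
N = 3371 (N = -4 + (1784 - 1*(-1591)) = -4 + (1784 + 1591) = -4 + 3375 = 3371)
y(w) = -234 - 27*w² (y(w) = -9*(w*w + ((w² + w*w) + 26)) = -9*(w² + ((w² + w²) + 26)) = -9*(w² + (2*w² + 26)) = -9*(w² + (26 + 2*w²)) = -9*(26 + 3*w²) = -234 - 27*w²)
(N + y(3*6 - 5))*(1796 + 1500) = (3371 + (-234 - 27*(3*6 - 5)²))*(1796 + 1500) = (3371 + (-234 - 27*(18 - 5)²))*3296 = (3371 + (-234 - 27*13²))*3296 = (3371 + (-234 - 27*169))*3296 = (3371 + (-234 - 4563))*3296 = (3371 - 4797)*3296 = -1426*3296 = -4700096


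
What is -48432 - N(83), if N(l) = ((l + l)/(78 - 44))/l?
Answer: -823345/17 ≈ -48432.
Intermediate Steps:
N(l) = 1/17 (N(l) = ((2*l)/34)/l = ((2*l)*(1/34))/l = (l/17)/l = 1/17)
-48432 - N(83) = -48432 - 1*1/17 = -48432 - 1/17 = -823345/17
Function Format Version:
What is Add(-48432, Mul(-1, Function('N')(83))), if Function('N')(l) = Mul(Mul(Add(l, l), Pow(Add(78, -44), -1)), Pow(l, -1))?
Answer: Rational(-823345, 17) ≈ -48432.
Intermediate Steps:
Function('N')(l) = Rational(1, 17) (Function('N')(l) = Mul(Mul(Mul(2, l), Pow(34, -1)), Pow(l, -1)) = Mul(Mul(Mul(2, l), Rational(1, 34)), Pow(l, -1)) = Mul(Mul(Rational(1, 17), l), Pow(l, -1)) = Rational(1, 17))
Add(-48432, Mul(-1, Function('N')(83))) = Add(-48432, Mul(-1, Rational(1, 17))) = Add(-48432, Rational(-1, 17)) = Rational(-823345, 17)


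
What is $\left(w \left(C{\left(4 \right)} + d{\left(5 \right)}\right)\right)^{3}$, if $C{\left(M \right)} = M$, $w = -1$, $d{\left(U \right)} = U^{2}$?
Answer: $-24389$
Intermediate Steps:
$\left(w \left(C{\left(4 \right)} + d{\left(5 \right)}\right)\right)^{3} = \left(- (4 + 5^{2})\right)^{3} = \left(- (4 + 25)\right)^{3} = \left(\left(-1\right) 29\right)^{3} = \left(-29\right)^{3} = -24389$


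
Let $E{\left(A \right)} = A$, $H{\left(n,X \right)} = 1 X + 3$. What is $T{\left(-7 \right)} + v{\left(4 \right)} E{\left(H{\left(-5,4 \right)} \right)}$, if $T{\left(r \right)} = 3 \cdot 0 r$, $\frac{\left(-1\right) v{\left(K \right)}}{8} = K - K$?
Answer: $0$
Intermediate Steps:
$H{\left(n,X \right)} = 3 + X$ ($H{\left(n,X \right)} = X + 3 = 3 + X$)
$v{\left(K \right)} = 0$ ($v{\left(K \right)} = - 8 \left(K - K\right) = \left(-8\right) 0 = 0$)
$T{\left(r \right)} = 0$ ($T{\left(r \right)} = 0 r = 0$)
$T{\left(-7 \right)} + v{\left(4 \right)} E{\left(H{\left(-5,4 \right)} \right)} = 0 + 0 \left(3 + 4\right) = 0 + 0 \cdot 7 = 0 + 0 = 0$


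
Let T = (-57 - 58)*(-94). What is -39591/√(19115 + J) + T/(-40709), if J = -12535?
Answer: -10810/40709 - 39591*√1645/3290 ≈ -488.34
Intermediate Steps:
T = 10810 (T = -115*(-94) = 10810)
-39591/√(19115 + J) + T/(-40709) = -39591/√(19115 - 12535) + 10810/(-40709) = -39591*√1645/3290 + 10810*(-1/40709) = -39591*√1645/3290 - 10810/40709 = -10810/40709 - 39591*√1645/3290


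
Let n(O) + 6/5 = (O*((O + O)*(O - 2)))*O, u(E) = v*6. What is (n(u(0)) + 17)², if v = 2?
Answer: 29887148641/25 ≈ 1.1955e+9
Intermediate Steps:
u(E) = 12 (u(E) = 2*6 = 12)
n(O) = -6/5 + 2*O³*(-2 + O) (n(O) = -6/5 + (O*((O + O)*(O - 2)))*O = -6/5 + (O*((2*O)*(-2 + O)))*O = -6/5 + (O*(2*O*(-2 + O)))*O = -6/5 + (2*O²*(-2 + O))*O = -6/5 + 2*O³*(-2 + O))
(n(u(0)) + 17)² = ((-6/5 - 4*12³ + 2*12⁴) + 17)² = ((-6/5 - 4*1728 + 2*20736) + 17)² = ((-6/5 - 6912 + 41472) + 17)² = (172794/5 + 17)² = (172879/5)² = 29887148641/25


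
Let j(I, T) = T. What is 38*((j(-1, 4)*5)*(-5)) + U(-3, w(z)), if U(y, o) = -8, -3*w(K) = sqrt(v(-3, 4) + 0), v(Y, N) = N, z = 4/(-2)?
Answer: -3808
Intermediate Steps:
z = -2 (z = 4*(-1/2) = -2)
w(K) = -2/3 (w(K) = -sqrt(4 + 0)/3 = -sqrt(4)/3 = -1/3*2 = -2/3)
38*((j(-1, 4)*5)*(-5)) + U(-3, w(z)) = 38*((4*5)*(-5)) - 8 = 38*(20*(-5)) - 8 = 38*(-100) - 8 = -3800 - 8 = -3808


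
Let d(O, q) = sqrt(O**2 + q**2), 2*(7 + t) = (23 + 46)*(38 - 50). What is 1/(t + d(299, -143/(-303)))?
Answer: -38651589/8064482111 - 3939*sqrt(48567082)/8064482111 ≈ -0.0081967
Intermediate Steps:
t = -421 (t = -7 + ((23 + 46)*(38 - 50))/2 = -7 + (69*(-12))/2 = -7 + (1/2)*(-828) = -7 - 414 = -421)
1/(t + d(299, -143/(-303))) = 1/(-421 + sqrt(299**2 + (-143/(-303))**2)) = 1/(-421 + sqrt(89401 + (-143*(-1/303))**2)) = 1/(-421 + sqrt(89401 + (143/303)**2)) = 1/(-421 + sqrt(89401 + 20449/91809)) = 1/(-421 + sqrt(8207836858/91809)) = 1/(-421 + 13*sqrt(48567082)/303)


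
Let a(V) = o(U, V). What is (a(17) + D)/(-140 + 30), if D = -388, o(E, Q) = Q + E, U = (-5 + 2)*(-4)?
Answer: 359/110 ≈ 3.2636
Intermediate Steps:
U = 12 (U = -3*(-4) = 12)
o(E, Q) = E + Q
a(V) = 12 + V
(a(17) + D)/(-140 + 30) = ((12 + 17) - 388)/(-140 + 30) = (29 - 388)/(-110) = -359*(-1/110) = 359/110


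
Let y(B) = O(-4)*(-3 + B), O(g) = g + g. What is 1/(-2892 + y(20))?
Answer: -1/3028 ≈ -0.00033025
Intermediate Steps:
O(g) = 2*g
y(B) = 24 - 8*B (y(B) = (2*(-4))*(-3 + B) = -8*(-3 + B) = 24 - 8*B)
1/(-2892 + y(20)) = 1/(-2892 + (24 - 8*20)) = 1/(-2892 + (24 - 160)) = 1/(-2892 - 136) = 1/(-3028) = -1/3028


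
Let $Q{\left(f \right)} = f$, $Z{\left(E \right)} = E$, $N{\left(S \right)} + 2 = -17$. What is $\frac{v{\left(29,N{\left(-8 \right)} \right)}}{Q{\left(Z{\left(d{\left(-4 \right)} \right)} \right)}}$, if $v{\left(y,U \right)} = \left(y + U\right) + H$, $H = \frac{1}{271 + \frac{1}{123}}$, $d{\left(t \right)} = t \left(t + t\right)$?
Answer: $\frac{333463}{1066688} \approx 0.31262$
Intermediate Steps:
$N{\left(S \right)} = -19$ ($N{\left(S \right)} = -2 - 17 = -19$)
$d{\left(t \right)} = 2 t^{2}$ ($d{\left(t \right)} = t 2 t = 2 t^{2}$)
$H = \frac{123}{33334}$ ($H = \frac{1}{271 + \frac{1}{123}} = \frac{1}{\frac{33334}{123}} = \frac{123}{33334} \approx 0.0036899$)
$v{\left(y,U \right)} = \frac{123}{33334} + U + y$ ($v{\left(y,U \right)} = \left(y + U\right) + \frac{123}{33334} = \left(U + y\right) + \frac{123}{33334} = \frac{123}{33334} + U + y$)
$\frac{v{\left(29,N{\left(-8 \right)} \right)}}{Q{\left(Z{\left(d{\left(-4 \right)} \right)} \right)}} = \frac{\frac{123}{33334} - 19 + 29}{2 \left(-4\right)^{2}} = \frac{333463}{33334 \cdot 2 \cdot 16} = \frac{333463}{33334 \cdot 32} = \frac{333463}{33334} \cdot \frac{1}{32} = \frac{333463}{1066688}$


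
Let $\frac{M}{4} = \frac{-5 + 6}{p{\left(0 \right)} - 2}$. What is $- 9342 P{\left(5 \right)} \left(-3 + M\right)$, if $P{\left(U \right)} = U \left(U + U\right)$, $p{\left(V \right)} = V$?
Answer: $2335500$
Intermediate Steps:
$P{\left(U \right)} = 2 U^{2}$ ($P{\left(U \right)} = U 2 U = 2 U^{2}$)
$M = -2$ ($M = 4 \frac{-5 + 6}{0 - 2} = 4 \cdot 1 \frac{1}{-2} = 4 \cdot 1 \left(- \frac{1}{2}\right) = 4 \left(- \frac{1}{2}\right) = -2$)
$- 9342 P{\left(5 \right)} \left(-3 + M\right) = - 9342 \cdot 2 \cdot 5^{2} \left(-3 - 2\right) = - 9342 \cdot 2 \cdot 25 \left(-5\right) = - 9342 \cdot 50 \left(-5\right) = \left(-9342\right) \left(-250\right) = 2335500$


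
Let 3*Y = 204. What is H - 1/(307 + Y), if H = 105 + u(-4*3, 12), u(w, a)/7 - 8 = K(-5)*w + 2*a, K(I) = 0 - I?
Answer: -34126/375 ≈ -91.003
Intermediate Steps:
Y = 68 (Y = (1/3)*204 = 68)
K(I) = -I
u(w, a) = 56 + 14*a + 35*w (u(w, a) = 56 + 7*((-1*(-5))*w + 2*a) = 56 + 7*(5*w + 2*a) = 56 + 7*(2*a + 5*w) = 56 + (14*a + 35*w) = 56 + 14*a + 35*w)
H = -91 (H = 105 + (56 + 14*12 + 35*(-4*3)) = 105 + (56 + 168 + 35*(-12)) = 105 + (56 + 168 - 420) = 105 - 196 = -91)
H - 1/(307 + Y) = -91 - 1/(307 + 68) = -91 - 1/375 = -34126/375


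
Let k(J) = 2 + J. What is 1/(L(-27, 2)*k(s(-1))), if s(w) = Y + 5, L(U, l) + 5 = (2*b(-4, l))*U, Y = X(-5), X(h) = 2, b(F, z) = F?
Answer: 1/1899 ≈ 0.00052659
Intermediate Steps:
Y = 2
L(U, l) = -5 - 8*U (L(U, l) = -5 + (2*(-4))*U = -5 - 8*U)
s(w) = 7 (s(w) = 2 + 5 = 7)
1/(L(-27, 2)*k(s(-1))) = 1/((-5 - 8*(-27))*(2 + 7)) = 1/((-5 + 216)*9) = 1/(211*9) = 1/1899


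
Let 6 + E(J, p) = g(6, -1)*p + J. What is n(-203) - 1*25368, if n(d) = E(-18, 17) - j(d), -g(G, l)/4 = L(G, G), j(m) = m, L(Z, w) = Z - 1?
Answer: -25529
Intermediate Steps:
L(Z, w) = -1 + Z
g(G, l) = 4 - 4*G (g(G, l) = -4*(-1 + G) = 4 - 4*G)
E(J, p) = -6 + J - 20*p (E(J, p) = -6 + ((4 - 4*6)*p + J) = -6 + ((4 - 24)*p + J) = -6 + (-20*p + J) = -6 + (J - 20*p) = -6 + J - 20*p)
n(d) = -364 - d (n(d) = (-6 - 18 - 20*17) - d = (-6 - 18 - 340) - d = -364 - d)
n(-203) - 1*25368 = (-364 - 1*(-203)) - 1*25368 = (-364 + 203) - 25368 = -161 - 25368 = -25529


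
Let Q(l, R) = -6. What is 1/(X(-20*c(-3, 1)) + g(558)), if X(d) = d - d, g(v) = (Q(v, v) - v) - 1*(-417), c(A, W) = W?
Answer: -1/147 ≈ -0.0068027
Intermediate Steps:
g(v) = 411 - v (g(v) = (-6 - v) - 1*(-417) = (-6 - v) + 417 = 411 - v)
X(d) = 0
1/(X(-20*c(-3, 1)) + g(558)) = 1/(0 + (411 - 1*558)) = 1/(0 + (411 - 558)) = 1/(0 - 147) = 1/(-147) = -1/147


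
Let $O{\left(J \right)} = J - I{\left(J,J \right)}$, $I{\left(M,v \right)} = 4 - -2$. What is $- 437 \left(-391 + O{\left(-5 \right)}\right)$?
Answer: $175674$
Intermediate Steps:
$I{\left(M,v \right)} = 6$ ($I{\left(M,v \right)} = 4 + 2 = 6$)
$O{\left(J \right)} = -6 + J$ ($O{\left(J \right)} = J - 6 = -6 + J$)
$- 437 \left(-391 + O{\left(-5 \right)}\right) = - 437 \left(-391 - 11\right) = \left(-437\right) \left(-402\right) = 175674$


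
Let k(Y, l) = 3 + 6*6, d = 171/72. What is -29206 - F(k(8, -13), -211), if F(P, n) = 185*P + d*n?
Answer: -287359/8 ≈ -35920.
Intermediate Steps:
d = 19/8 (d = 171*(1/72) = 19/8 ≈ 2.3750)
k(Y, l) = 39 (k(Y, l) = 3 + 36 = 39)
F(P, n) = 185*P + 19*n/8
-29206 - F(k(8, -13), -211) = -29206 - (185*39 + (19/8)*(-211)) = -29206 - (7215 - 4009/8) = -29206 - 1*53711/8 = -29206 - 53711/8 = -287359/8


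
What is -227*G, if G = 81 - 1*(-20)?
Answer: -22927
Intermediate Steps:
G = 101 (G = 81 + 20 = 101)
-227*G = -227*101 = -22927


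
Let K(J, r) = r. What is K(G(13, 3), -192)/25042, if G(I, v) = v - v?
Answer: -96/12521 ≈ -0.0076671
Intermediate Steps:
G(I, v) = 0
K(G(13, 3), -192)/25042 = -192/25042 = -192*1/25042 = -96/12521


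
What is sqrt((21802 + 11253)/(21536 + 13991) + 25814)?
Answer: sqrt(32582772101391)/35527 ≈ 160.67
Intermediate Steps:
sqrt((21802 + 11253)/(21536 + 13991) + 25814) = sqrt(33055/35527 + 25814) = sqrt(917127033/35527) = sqrt(32582772101391)/35527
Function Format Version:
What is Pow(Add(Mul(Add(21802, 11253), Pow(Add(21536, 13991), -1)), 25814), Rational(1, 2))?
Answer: Mul(Rational(1, 35527), Pow(32582772101391, Rational(1, 2))) ≈ 160.67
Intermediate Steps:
Pow(Add(Mul(Add(21802, 11253), Pow(Add(21536, 13991), -1)), 25814), Rational(1, 2)) = Pow(Add(Mul(33055, Pow(35527, -1)), 25814), Rational(1, 2)) = Pow(Add(Mul(33055, Rational(1, 35527)), 25814), Rational(1, 2)) = Pow(Add(Rational(33055, 35527), 25814), Rational(1, 2)) = Pow(Rational(917127033, 35527), Rational(1, 2)) = Mul(Rational(1, 35527), Pow(32582772101391, Rational(1, 2)))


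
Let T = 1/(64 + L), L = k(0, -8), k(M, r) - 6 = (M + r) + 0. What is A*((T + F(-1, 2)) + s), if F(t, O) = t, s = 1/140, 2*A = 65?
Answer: -55107/1736 ≈ -31.744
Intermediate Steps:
k(M, r) = 6 + M + r (k(M, r) = 6 + ((M + r) + 0) = 6 + (M + r) = 6 + M + r)
A = 65/2 (A = (1/2)*65 = 65/2 ≈ 32.500)
L = -2 (L = 6 + 0 - 8 = -2)
s = 1/140 ≈ 0.0071429
T = 1/62 (T = 1/(64 - 2) = 1/62 ≈ 0.016129)
A*((T + F(-1, 2)) + s) = 65*((1/62 - 1) + 1/140)/2 = 65*(-61/62 + 1/140)/2 = (65/2)*(-4239/4340) = -55107/1736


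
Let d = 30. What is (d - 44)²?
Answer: 196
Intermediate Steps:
(d - 44)² = (30 - 44)² = (-14)² = 196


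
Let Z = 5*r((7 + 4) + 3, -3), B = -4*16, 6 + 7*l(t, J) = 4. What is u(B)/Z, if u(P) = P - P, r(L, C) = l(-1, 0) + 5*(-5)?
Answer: 0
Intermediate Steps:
l(t, J) = -2/7 (l(t, J) = -6/7 + (⅐)*4 = -6/7 + 4/7 = -2/7)
r(L, C) = -177/7 (r(L, C) = -2/7 + 5*(-5) = -2/7 - 25 = -177/7)
B = -64
Z = -885/7 (Z = 5*(-177/7) = -885/7 ≈ -126.43)
u(P) = 0
u(B)/Z = 0/(-885/7) = 0*(-7/885) = 0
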